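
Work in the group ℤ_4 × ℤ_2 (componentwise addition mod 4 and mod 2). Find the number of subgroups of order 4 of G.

|G| = 8 and 4 | 8, so subgroups of order 4 are possible by Lagrange.
The subgroups of order 4 are: {(0,0), (0,1), (2,0), (2,1)}; {(0,0), (1,0), (2,0), (3,0)}; {(0,0), (1,1), (2,0), (3,1)}.
So G has 3 subgroups of order 4.

3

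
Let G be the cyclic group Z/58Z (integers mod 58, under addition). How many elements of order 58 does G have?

28

In a cyclic group of order 58, the number of elements of order d (for d | 58) is φ(d).
φ(58) = 28.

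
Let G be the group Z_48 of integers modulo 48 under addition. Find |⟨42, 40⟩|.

|⟨42⟩| = 8 and |⟨40⟩| = 6, so |H| is a multiple of lcm(8, 6) = 24 and divides |G| = 48.
Closing under the operation: H = {0, 2, 4, 6, 8, 10, 12, 14, 16, 18, 20, 22, 24, 26, 28, 30, 32, 34, 36, 38, 40, 42, 44, 46}, so |H| = 24.

24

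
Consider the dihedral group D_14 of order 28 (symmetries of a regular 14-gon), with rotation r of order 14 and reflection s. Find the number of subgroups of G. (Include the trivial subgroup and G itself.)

|G| = 28, so by Lagrange every subgroup order divides 28. Divisors: 1, 2, 4, 7, 14, 28.
Subgroups by order — order 1: 1; order 2: 15; order 4: 7; order 7: 1; order 14: 3; order 28: 1.
Total: 1 + 15 + 7 + 1 + 3 + 1 = 28.

28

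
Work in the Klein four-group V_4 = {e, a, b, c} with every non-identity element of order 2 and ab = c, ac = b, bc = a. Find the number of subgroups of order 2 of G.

|G| = 4 and 2 | 4, so subgroups of order 2 are possible by Lagrange.
The subgroups of order 2 are: {e, a}; {e, b}; {e, c}.
So G has 3 subgroups of order 2.

3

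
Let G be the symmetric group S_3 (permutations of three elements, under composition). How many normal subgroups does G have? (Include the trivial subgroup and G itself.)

G has 6 subgroups. Checking conjugation-invariance by order — order 1: 1/1 normal; order 2: 0/3 normal; order 3: 1/1 normal; order 6: 1/1 normal.
Total normal subgroups: 3.

3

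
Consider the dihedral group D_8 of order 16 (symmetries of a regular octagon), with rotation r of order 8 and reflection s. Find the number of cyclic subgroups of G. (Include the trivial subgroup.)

A cyclic subgroup of order d is generated by each of its φ(d) elements of order d, so the cyclic subgroups of order d number (#elements of order d)/φ(d).
Cyclic subgroups by order — order 1: 1; order 2: 9; order 4: 1; order 8: 1.
Total: 12.

12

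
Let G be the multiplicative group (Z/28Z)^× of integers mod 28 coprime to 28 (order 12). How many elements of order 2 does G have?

3

The elements of order 2 are: 13, 15, 27.
That's 3.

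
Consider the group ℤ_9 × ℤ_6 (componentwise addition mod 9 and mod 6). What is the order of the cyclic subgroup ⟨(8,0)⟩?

The order of (8,0) in Z_9 × Z_6 is lcm(ord(8) in Z_9, ord(0) in Z_6).
ord(8) = 9 and ord(0) = 1, so |⟨(8,0)⟩| = lcm(9, 1) = 9.

9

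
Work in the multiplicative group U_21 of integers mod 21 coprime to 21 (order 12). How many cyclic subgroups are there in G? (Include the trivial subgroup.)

Group the elements of G by the cyclic subgroup they generate; each cyclic subgroup of order d accounts for φ(d) elements.
Cyclic subgroups by order — order 1: 1; order 2: 3; order 3: 1; order 6: 3.
Total: 8.

8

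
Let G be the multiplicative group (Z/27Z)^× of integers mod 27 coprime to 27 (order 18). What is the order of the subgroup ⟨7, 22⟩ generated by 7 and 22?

9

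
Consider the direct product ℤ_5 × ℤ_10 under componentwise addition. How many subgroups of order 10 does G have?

|G| = 50 and 10 | 50, so subgroups of order 10 are possible by Lagrange.
The subgroups of order 10 are: {(0,0), (0,1), (0,2), (0,3), (0,4), (0,5), (0,6), (0,7), (0,8), (0,9)}; {(0,0), (0,5), (1,0), (1,5), (2,0), (2,5), (3,0), (3,5), (4,0), (4,5)}; {(0,0), (0,5), (1,1), (1,6), (2,2), (2,7), (3,3), (3,8), (4,4), (4,9)}; {(0,0), (0,5), (1,2), (1,7), (2,4), (2,9), (3,1), (3,6), (4,3), (4,8)}; … (6 in all).
So G has 6 subgroups of order 10.

6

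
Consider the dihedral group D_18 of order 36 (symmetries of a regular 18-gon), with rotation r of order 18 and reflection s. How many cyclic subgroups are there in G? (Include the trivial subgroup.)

A cyclic subgroup of order d is generated by each of its φ(d) elements of order d, so the cyclic subgroups of order d number (#elements of order d)/φ(d).
Cyclic subgroups by order — order 1: 1; order 2: 19; order 3: 1; order 6: 1; order 9: 1; order 18: 1.
Total: 24.

24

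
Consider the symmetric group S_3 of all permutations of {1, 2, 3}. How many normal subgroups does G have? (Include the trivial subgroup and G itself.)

3

G has 6 subgroups. Checking conjugation-invariance by order — order 1: 1/1 normal; order 2: 0/3 normal; order 3: 1/1 normal; order 6: 1/1 normal.
Total normal subgroups: 3.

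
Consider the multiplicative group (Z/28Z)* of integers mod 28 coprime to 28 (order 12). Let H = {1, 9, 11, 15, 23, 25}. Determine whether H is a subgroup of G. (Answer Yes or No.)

|H| = 6 divides |G| = 12, consistent with Lagrange.
H contains the identity, every element's inverse is in H, and H is closed under ·: it is a subgroup.
In fact H = ⟨23⟩.

Yes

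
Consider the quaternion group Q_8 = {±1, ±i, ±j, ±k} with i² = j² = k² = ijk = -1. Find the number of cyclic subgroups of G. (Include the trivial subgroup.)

Group the elements of G by the cyclic subgroup they generate; each cyclic subgroup of order d accounts for φ(d) elements.
Cyclic subgroups by order — order 1: 1; order 2: 1; order 4: 3.
Total: 5.

5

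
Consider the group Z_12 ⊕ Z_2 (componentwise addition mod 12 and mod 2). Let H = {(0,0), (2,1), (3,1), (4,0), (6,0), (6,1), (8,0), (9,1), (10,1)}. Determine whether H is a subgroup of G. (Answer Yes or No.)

No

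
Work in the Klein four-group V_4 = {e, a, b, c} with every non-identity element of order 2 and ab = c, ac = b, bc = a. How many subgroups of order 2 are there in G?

|G| = 4 and 2 | 4, so subgroups of order 2 are possible by Lagrange.
The subgroups of order 2 are: {e, a}; {e, b}; {e, c}.
So G has 3 subgroups of order 2.

3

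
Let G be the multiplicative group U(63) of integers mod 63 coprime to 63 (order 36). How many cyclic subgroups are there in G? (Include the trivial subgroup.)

Each element a generates a cyclic subgroup ⟨a⟩; distinct elements may generate the same one (a cyclic group of order d has φ(d) generators).
Cyclic subgroups by order — order 1: 1; order 2: 3; order 3: 4; order 6: 12.
Total: 20.

20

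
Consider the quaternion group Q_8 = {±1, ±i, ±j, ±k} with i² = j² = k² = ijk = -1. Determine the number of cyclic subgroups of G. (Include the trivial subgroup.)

5

A cyclic subgroup of order d is generated by each of its φ(d) elements of order d, so the cyclic subgroups of order d number (#elements of order d)/φ(d).
Cyclic subgroups by order — order 1: 1; order 2: 1; order 4: 3.
Total: 5.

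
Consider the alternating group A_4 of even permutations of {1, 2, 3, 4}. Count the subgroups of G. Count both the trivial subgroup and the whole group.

10

|G| = 12, so by Lagrange every subgroup order divides 12. Divisors: 1, 2, 3, 4, 6, 12.
Subgroups by order — order 1: 1; order 2: 3; order 3: 4; order 4: 1; order 6: 0; order 12: 1.
Total: 1 + 3 + 4 + 1 + 0 + 1 = 10.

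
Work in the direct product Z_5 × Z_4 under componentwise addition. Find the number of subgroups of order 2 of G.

|G| = 20 and 2 | 20, so subgroups of order 2 are possible by Lagrange.
The subgroups of order 2 are: {(0,0), (0,2)}.
So G has 1 subgroup of order 2.

1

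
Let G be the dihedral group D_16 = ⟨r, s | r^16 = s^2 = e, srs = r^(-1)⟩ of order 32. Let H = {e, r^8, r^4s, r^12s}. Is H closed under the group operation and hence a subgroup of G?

|H| = 4 divides |G| = 32, consistent with Lagrange.
H contains the identity, every element's inverse is in H, and H is closed under ·: it is a subgroup.

Yes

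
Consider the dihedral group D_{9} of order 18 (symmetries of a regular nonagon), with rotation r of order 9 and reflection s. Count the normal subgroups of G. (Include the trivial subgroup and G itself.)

4

G has 16 subgroups. Checking conjugation-invariance by order — order 1: 1/1 normal; order 2: 0/9 normal; order 3: 1/1 normal; order 6: 0/3 normal; order 9: 1/1 normal; order 18: 1/1 normal.
Total normal subgroups: 4.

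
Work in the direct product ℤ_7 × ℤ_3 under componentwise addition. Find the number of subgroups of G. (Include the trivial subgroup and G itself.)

4

|G| = 21, so by Lagrange every subgroup order divides 21. Divisors: 1, 3, 7, 21.
Subgroups by order — order 1: 1; order 3: 1; order 7: 1; order 21: 1.
Total: 1 + 1 + 1 + 1 = 4.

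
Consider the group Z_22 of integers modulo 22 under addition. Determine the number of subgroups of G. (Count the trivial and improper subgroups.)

4

Subgroups of the cyclic group Z_22 correspond bijectively to divisors of 22.
Divisors of 22: 1, 2, 11, 22.
So Z_22 has 4 subgroups.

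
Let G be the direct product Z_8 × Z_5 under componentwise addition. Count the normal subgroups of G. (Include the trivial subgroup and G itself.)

8

G is abelian, so every subgroup is normal.
G has 8 subgroups in total, hence 8 normal subgroups.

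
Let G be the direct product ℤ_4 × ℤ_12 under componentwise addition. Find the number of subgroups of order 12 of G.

|G| = 48 and 12 | 48, so subgroups of order 12 are possible by Lagrange.
The subgroups of order 12 are: {(0,0), (0,1), (0,2), (0,3), (0,4), (0,5), (0,6), (0,7), (0,8), (0,9), (0,10), (0,11)}; {(0,0), (0,2), (0,4), (0,6), (0,8), (0,10), (2,0), (2,2), (2,4), (2,6), (2,8), (2,10)}; {(0,0), (0,2), (0,4), (0,6), (0,8), (0,10), (2,1), (2,3), (2,5), (2,7), (2,9), (2,11)}; {(0,0), (0,4), (0,8), (1,0), (1,4), (1,8), (2,0), (2,4), (2,8), (3,0), (3,4), (3,8)}; … (7 in all).
So G has 7 subgroups of order 12.

7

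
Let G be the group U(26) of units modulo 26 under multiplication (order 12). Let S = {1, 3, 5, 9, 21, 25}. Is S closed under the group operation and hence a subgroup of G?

Closure fails: 3 · 21 = 11 ∉ S. So S is not a subgroup.

No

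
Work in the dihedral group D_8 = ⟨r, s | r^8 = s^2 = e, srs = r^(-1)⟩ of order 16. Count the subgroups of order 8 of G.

3

|G| = 16 and 8 | 16, so subgroups of order 8 are possible by Lagrange.
The subgroups of order 8 are: {e, r, r^2, r^3, r^4, r^5, r^6, r^7}; {e, r^2, r^4, r^6, s, r^2s, r^4s, r^6s}; {e, r^2, r^4, r^6, rs, r^3s, r^5s, r^7s}.
So G has 3 subgroups of order 8.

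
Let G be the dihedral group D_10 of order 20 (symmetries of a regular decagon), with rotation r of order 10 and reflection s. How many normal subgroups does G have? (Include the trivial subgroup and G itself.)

G has 22 subgroups. Checking conjugation-invariance by order — order 1: 1/1 normal; order 2: 1/11 normal; order 4: 0/5 normal; order 5: 1/1 normal; order 10: 3/3 normal; order 20: 1/1 normal.
Total normal subgroups: 7.

7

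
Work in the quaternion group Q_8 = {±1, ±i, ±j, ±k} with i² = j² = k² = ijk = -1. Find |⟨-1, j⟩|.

|⟨-1⟩| = 2 and |⟨j⟩| = 4, so |H| is a multiple of lcm(2, 4) = 4 and divides |G| = 8.
Closing under the operation: H = {1, -1, j, -j}, so |H| = 4.

4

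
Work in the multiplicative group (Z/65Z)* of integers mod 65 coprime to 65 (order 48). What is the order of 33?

Compute successive powers of 33 mod 65: 33, 49, 57, 61, 63, 64, 32, 16, …; 33^12 ≡ 1 (mod 65).
So |⟨33⟩| = 12.

12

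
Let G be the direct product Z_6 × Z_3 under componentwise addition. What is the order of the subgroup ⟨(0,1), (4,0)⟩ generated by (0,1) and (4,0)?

|⟨(0,1)⟩| = 3 and |⟨(4,0)⟩| = 3, so |H| is a multiple of lcm(3, 3) = 3 and divides |G| = 18.
Closing under the operation: H = {(0,0), (0,1), (0,2), (2,0), (2,1), (2,2), (4,0), (4,1), (4,2)}, so |H| = 9.

9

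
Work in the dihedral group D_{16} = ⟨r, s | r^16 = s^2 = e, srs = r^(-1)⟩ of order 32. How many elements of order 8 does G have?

4

The elements of order 8 are: r^2, r^6, r^10, r^14.
That's 4.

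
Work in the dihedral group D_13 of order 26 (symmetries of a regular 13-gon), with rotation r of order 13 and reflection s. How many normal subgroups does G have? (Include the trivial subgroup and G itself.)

G has 16 subgroups. Checking conjugation-invariance by order — order 1: 1/1 normal; order 2: 0/13 normal; order 13: 1/1 normal; order 26: 1/1 normal.
Total normal subgroups: 3.

3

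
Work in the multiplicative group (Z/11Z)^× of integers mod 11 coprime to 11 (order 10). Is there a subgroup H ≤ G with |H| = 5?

Yes

5 | 10. A subgroup of order 5 is {1, 3, 4, 5, 9}.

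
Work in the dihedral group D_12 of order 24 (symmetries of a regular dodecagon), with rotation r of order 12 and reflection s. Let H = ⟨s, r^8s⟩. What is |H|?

|⟨s⟩| = 2 and |⟨r^8s⟩| = 2, so |H| is a multiple of lcm(2, 2) = 2 and divides |G| = 24.
Closing under the operation: H = {e, r^4, r^8, s, r^4s, r^8s}, so |H| = 6.

6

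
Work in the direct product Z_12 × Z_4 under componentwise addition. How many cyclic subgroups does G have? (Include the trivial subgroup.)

Group the elements of G by the cyclic subgroup they generate; each cyclic subgroup of order d accounts for φ(d) elements.
Cyclic subgroups by order — order 1: 1; order 2: 3; order 3: 1; order 4: 6; order 6: 3; order 12: 6.
Total: 20.

20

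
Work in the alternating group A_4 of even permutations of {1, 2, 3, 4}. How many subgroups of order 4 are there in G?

1

|G| = 12 and 4 | 12, so subgroups of order 4 are possible by Lagrange.
The subgroups of order 4 are: {e, (1 2)(3 4), (1 3)(2 4), (1 4)(2 3)}.
So G has 1 subgroup of order 4.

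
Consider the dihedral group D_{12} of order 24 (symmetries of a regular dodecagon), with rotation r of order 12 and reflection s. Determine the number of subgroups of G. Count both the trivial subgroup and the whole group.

34

|G| = 24, so by Lagrange every subgroup order divides 24. Divisors: 1, 2, 3, 4, 6, 8, 12, 24.
Subgroups by order — order 1: 1; order 2: 13; order 3: 1; order 4: 7; order 6: 5; order 8: 3; order 12: 3; order 24: 1.
Total: 1 + 13 + 1 + 7 + 5 + 3 + 3 + 1 = 34.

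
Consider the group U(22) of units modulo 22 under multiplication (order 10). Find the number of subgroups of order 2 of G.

1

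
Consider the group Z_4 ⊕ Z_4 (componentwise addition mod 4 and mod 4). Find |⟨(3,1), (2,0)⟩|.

|⟨(3,1)⟩| = 4 and |⟨(2,0)⟩| = 2, so |H| is a multiple of lcm(4, 2) = 4 and divides |G| = 16.
Closing under the operation: H = {(0,0), (0,2), (1,1), (1,3), (2,0), (2,2), (3,1), (3,3)}, so |H| = 8.

8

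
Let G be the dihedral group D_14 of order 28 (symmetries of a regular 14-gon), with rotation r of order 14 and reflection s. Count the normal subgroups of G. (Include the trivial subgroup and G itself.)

G has 28 subgroups. Checking conjugation-invariance by order — order 1: 1/1 normal; order 2: 1/15 normal; order 4: 0/7 normal; order 7: 1/1 normal; order 14: 3/3 normal; order 28: 1/1 normal.
Total normal subgroups: 7.

7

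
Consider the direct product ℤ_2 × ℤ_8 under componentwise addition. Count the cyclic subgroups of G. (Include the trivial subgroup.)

A cyclic subgroup of order d is generated by each of its φ(d) elements of order d, so the cyclic subgroups of order d number (#elements of order d)/φ(d).
Cyclic subgroups by order — order 1: 1; order 2: 3; order 4: 2; order 8: 2.
Total: 8.

8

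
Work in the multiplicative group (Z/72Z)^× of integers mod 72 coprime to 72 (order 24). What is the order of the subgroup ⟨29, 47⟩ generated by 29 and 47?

|⟨29⟩| = 6 and |⟨47⟩| = 6, so |H| is a multiple of lcm(6, 6) = 6 and divides |G| = 24.
Closing under the operation: H = {1, 5, 19, 23, 25, 29, 43, 47, 49, 53, 67, 71}, so |H| = 12.

12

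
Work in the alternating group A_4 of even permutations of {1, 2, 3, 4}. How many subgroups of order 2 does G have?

|G| = 12 and 2 | 12, so subgroups of order 2 are possible by Lagrange.
The subgroups of order 2 are: {e, (1 2)(3 4)}; {e, (1 3)(2 4)}; {e, (1 4)(2 3)}.
So G has 3 subgroups of order 2.

3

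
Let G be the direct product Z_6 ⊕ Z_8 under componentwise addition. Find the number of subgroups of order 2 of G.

3

|G| = 48 and 2 | 48, so subgroups of order 2 are possible by Lagrange.
The subgroups of order 2 are: {(0,0), (0,4)}; {(0,0), (3,0)}; {(0,0), (3,4)}.
So G has 3 subgroups of order 2.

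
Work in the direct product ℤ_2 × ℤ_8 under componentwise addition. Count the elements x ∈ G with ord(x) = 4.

An element (a,b) has order lcm(ord(a), ord(b)); count pairs with lcm equal to 4.
Enumerating gives 4 such elements.

4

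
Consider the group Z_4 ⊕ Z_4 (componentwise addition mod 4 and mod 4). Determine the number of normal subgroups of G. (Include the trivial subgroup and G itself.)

G is abelian, so every subgroup is normal.
G has 15 subgroups in total, hence 15 normal subgroups.

15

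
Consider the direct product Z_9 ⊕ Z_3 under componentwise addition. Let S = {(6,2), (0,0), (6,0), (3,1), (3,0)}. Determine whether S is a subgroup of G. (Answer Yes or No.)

|S| = 5 does not divide |G| = 27, so by Lagrange S is not a subgroup.

No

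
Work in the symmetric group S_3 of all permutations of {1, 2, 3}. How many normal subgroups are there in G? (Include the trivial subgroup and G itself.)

3

G has 6 subgroups. Checking conjugation-invariance by order — order 1: 1/1 normal; order 2: 0/3 normal; order 3: 1/1 normal; order 6: 1/1 normal.
Total normal subgroups: 3.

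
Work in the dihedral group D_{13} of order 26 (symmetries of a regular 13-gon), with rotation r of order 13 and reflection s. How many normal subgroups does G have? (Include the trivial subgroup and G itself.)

G has 16 subgroups. Checking conjugation-invariance by order — order 1: 1/1 normal; order 2: 0/13 normal; order 13: 1/1 normal; order 26: 1/1 normal.
Total normal subgroups: 3.

3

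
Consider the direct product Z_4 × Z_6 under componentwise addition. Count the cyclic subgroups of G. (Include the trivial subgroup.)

12

A cyclic subgroup of order d is generated by each of its φ(d) elements of order d, so the cyclic subgroups of order d number (#elements of order d)/φ(d).
Cyclic subgroups by order — order 1: 1; order 2: 3; order 3: 1; order 4: 2; order 6: 3; order 12: 2.
Total: 12.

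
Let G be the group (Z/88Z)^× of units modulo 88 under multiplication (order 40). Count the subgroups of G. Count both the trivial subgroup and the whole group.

|G| = 40, so by Lagrange every subgroup order divides 40. Divisors: 1, 2, 4, 5, 8, 10, 20, 40.
Subgroups by order — order 1: 1; order 2: 7; order 4: 7; order 5: 1; order 8: 1; order 10: 7; order 20: 7; order 40: 1.
Total: 1 + 7 + 7 + 1 + 1 + 7 + 7 + 1 = 32.

32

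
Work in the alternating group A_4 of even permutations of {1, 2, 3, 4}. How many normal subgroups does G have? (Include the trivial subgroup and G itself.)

G has 10 subgroups. Checking conjugation-invariance by order — order 1: 1/1 normal; order 2: 0/3 normal; order 3: 0/4 normal; order 4: 1/1 normal; order 12: 1/1 normal.
Total normal subgroups: 3.

3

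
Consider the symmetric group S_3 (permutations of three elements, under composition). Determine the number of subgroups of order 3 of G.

|G| = 6 and 3 | 6, so subgroups of order 3 are possible by Lagrange.
The subgroups of order 3 are: {e, (1 2 3), (1 3 2)}.
So G has 1 subgroup of order 3.

1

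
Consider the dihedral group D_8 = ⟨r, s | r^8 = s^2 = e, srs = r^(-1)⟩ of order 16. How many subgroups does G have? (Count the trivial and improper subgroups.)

|G| = 16, so by Lagrange every subgroup order divides 16. Divisors: 1, 2, 4, 8, 16.
Subgroups by order — order 1: 1; order 2: 9; order 4: 5; order 8: 3; order 16: 1.
Total: 1 + 9 + 5 + 3 + 1 = 19.

19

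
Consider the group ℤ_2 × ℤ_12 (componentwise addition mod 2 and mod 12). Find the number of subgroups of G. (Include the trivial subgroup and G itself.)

|G| = 24, so by Lagrange every subgroup order divides 24. Divisors: 1, 2, 3, 4, 6, 8, 12, 24.
Subgroups by order — order 1: 1; order 2: 3; order 3: 1; order 4: 3; order 6: 3; order 8: 1; order 12: 3; order 24: 1.
Total: 1 + 3 + 1 + 3 + 3 + 1 + 3 + 1 = 16.

16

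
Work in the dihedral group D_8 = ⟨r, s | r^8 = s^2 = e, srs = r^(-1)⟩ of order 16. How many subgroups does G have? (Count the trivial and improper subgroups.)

19

|G| = 16, so by Lagrange every subgroup order divides 16. Divisors: 1, 2, 4, 8, 16.
Subgroups by order — order 1: 1; order 2: 9; order 4: 5; order 8: 3; order 16: 1.
Total: 1 + 9 + 5 + 3 + 1 = 19.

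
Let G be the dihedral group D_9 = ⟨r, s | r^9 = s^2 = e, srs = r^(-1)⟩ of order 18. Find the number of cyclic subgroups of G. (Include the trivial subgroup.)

12

Each element a generates a cyclic subgroup ⟨a⟩; distinct elements may generate the same one (a cyclic group of order d has φ(d) generators).
Cyclic subgroups by order — order 1: 1; order 2: 9; order 3: 1; order 9: 1.
Total: 12.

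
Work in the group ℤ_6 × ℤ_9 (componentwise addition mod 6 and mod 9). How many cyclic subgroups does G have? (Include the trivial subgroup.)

16

Each element a generates a cyclic subgroup ⟨a⟩; distinct elements may generate the same one (a cyclic group of order d has φ(d) generators).
Cyclic subgroups by order — order 1: 1; order 2: 1; order 3: 4; order 6: 4; order 9: 3; order 18: 3.
Total: 16.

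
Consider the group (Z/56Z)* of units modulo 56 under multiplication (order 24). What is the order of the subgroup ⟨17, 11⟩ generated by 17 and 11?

12

|⟨17⟩| = 6 and |⟨11⟩| = 6, so |H| is a multiple of lcm(6, 6) = 6 and divides |G| = 24.
Closing under the operation: H = {1, 3, 9, 11, 17, 19, 25, 27, 33, 41, 43, 51}, so |H| = 12.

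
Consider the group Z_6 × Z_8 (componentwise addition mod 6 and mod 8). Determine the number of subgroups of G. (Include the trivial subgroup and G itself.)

|G| = 48, so by Lagrange every subgroup order divides 48. Divisors: 1, 2, 3, 4, 6, 8, 12, 16, 24, 48.
Subgroups by order — order 1: 1; order 2: 3; order 3: 1; order 4: 3; order 6: 3; order 8: 3; order 12: 3; order 16: 1; order 24: 3; order 48: 1.
Total: 1 + 3 + 1 + 3 + 3 + 3 + 3 + 1 + 3 + 1 = 22.

22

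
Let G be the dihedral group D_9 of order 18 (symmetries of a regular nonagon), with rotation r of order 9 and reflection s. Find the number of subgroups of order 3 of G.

|G| = 18 and 3 | 18, so subgroups of order 3 are possible by Lagrange.
The subgroups of order 3 are: {e, r^3, r^6}.
So G has 1 subgroup of order 3.

1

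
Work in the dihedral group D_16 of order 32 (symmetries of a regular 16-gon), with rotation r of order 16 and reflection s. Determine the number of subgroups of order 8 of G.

5

|G| = 32 and 8 | 32, so subgroups of order 8 are possible by Lagrange.
The subgroups of order 8 are: {e, r^2, r^4, r^6, r^8, r^10, r^12, r^14}; {e, r^4, r^8, r^12, r^2s, r^6s, r^10s, r^14s}; {e, r^4, r^8, r^12, r^3s, r^7s, r^11s, r^15s}; {e, r^4, r^8, r^12, s, r^4s, r^8s, r^12s}; … (5 in all).
So G has 5 subgroups of order 8.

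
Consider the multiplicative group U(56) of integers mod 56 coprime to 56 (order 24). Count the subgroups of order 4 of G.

7

|G| = 24 and 4 | 24, so subgroups of order 4 are possible by Lagrange.
The subgroups of order 4 are: {1, 13, 15, 27}; {1, 13, 29, 41}; {1, 13, 43, 55}; {1, 15, 29, 43}; … (7 in all).
So G has 7 subgroups of order 4.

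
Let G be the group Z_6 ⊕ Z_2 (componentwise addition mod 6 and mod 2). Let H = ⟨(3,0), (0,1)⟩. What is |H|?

4

|⟨(3,0)⟩| = 2 and |⟨(0,1)⟩| = 2, so |H| is a multiple of lcm(2, 2) = 2 and divides |G| = 12.
Closing under the operation: H = {(0,0), (0,1), (3,0), (3,1)}, so |H| = 4.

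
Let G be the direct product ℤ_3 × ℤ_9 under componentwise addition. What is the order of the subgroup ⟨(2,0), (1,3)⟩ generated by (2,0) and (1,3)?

9

|⟨(2,0)⟩| = 3 and |⟨(1,3)⟩| = 3, so |H| is a multiple of lcm(3, 3) = 3 and divides |G| = 27.
Closing under the operation: H = {(0,0), (0,3), (0,6), (1,0), (1,3), (1,6), (2,0), (2,3), (2,6)}, so |H| = 9.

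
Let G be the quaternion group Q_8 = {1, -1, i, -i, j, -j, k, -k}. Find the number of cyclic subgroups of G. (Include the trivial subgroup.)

A cyclic subgroup of order d is generated by each of its φ(d) elements of order d, so the cyclic subgroups of order d number (#elements of order d)/φ(d).
Cyclic subgroups by order — order 1: 1; order 2: 1; order 4: 3.
Total: 5.

5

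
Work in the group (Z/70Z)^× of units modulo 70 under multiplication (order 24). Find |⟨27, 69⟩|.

8

|⟨27⟩| = 4 and |⟨69⟩| = 2, so |H| is a multiple of lcm(4, 2) = 4 and divides |G| = 24.
Closing under the operation: H = {1, 13, 27, 29, 41, 43, 57, 69}, so |H| = 8.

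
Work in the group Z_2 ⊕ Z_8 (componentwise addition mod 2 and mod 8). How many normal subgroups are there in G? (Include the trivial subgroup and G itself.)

G is abelian, so every subgroup is normal.
G has 11 subgroups in total, hence 11 normal subgroups.

11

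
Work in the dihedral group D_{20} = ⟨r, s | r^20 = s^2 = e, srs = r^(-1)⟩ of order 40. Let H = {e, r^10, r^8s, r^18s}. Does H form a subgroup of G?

Yes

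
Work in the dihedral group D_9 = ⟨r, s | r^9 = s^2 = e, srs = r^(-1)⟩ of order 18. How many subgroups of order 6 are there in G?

3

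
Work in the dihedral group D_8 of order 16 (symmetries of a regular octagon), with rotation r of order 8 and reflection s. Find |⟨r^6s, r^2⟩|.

|⟨r^6s⟩| = 2 and |⟨r^2⟩| = 4, so |H| is a multiple of lcm(2, 4) = 4 and divides |G| = 16.
Closing under the operation: H = {e, r^2, r^4, r^6, s, r^2s, r^4s, r^6s}, so |H| = 8.

8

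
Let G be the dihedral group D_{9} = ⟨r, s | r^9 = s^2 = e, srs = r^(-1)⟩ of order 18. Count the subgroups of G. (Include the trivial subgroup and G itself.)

16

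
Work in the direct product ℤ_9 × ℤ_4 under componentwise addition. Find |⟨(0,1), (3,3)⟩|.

12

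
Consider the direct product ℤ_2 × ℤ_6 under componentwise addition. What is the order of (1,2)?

6

The order of (1,2) in Z_2 × Z_6 is lcm(ord(1) in Z_2, ord(2) in Z_6).
ord(1) = 2 and ord(2) = 3, so |⟨(1,2)⟩| = lcm(2, 3) = 6.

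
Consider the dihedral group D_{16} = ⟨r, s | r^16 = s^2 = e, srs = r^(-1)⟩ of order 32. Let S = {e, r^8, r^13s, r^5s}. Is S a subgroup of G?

Yes

|S| = 4 divides |G| = 32, consistent with Lagrange.
S contains the identity, every element's inverse is in S, and S is closed under ·: it is a subgroup.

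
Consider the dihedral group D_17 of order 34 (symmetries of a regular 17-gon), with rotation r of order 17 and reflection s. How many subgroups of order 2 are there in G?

|G| = 34 and 2 | 34, so subgroups of order 2 are possible by Lagrange.
The subgroups of order 2 are: {e, r^10s}; {e, r^11s}; {e, r^12s}; {e, r^13s}; … (17 in all).
So G has 17 subgroups of order 2.

17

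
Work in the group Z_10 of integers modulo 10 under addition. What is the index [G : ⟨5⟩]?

5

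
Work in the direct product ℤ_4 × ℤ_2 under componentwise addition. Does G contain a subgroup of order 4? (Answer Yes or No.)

Yes

4 | 8. A subgroup of order 4 is {(0,0), (0,1), (2,0), (2,1)}.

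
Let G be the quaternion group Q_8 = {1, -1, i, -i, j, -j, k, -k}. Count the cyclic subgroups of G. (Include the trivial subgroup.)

5

Group the elements of G by the cyclic subgroup they generate; each cyclic subgroup of order d accounts for φ(d) elements.
Cyclic subgroups by order — order 1: 1; order 2: 1; order 4: 3.
Total: 5.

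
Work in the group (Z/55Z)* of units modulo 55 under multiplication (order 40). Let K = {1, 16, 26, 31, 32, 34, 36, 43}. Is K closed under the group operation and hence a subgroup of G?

No

Closure fails: 32 · 36 = 52 ∉ K. So K is not a subgroup.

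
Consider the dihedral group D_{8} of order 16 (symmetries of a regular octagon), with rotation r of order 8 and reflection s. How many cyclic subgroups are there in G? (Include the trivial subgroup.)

Group the elements of G by the cyclic subgroup they generate; each cyclic subgroup of order d accounts for φ(d) elements.
Cyclic subgroups by order — order 1: 1; order 2: 9; order 4: 1; order 8: 1.
Total: 12.

12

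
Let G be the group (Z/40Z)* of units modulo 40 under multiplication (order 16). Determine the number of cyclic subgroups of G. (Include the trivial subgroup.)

12

Group the elements of G by the cyclic subgroup they generate; each cyclic subgroup of order d accounts for φ(d) elements.
Cyclic subgroups by order — order 1: 1; order 2: 7; order 4: 4.
Total: 12.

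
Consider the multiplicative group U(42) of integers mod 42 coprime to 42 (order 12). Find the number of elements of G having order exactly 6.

The elements of order 6 are: 5, 11, 17, 19, 23, 31.
That's 6.

6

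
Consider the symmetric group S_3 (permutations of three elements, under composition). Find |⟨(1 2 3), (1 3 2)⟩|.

3

|⟨(1 2 3)⟩| = 3 and |⟨(1 3 2)⟩| = 3, so |H| is a multiple of lcm(3, 3) = 3 and divides |G| = 6.
Closing under the operation: H = {e, (1 2 3), (1 3 2)}, so |H| = 3.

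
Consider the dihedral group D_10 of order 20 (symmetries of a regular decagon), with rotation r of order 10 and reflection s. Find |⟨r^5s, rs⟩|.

|⟨r^5s⟩| = 2 and |⟨rs⟩| = 2, so |H| is a multiple of lcm(2, 2) = 2 and divides |G| = 20.
Closing under the operation: H = {e, r^2, r^4, r^6, r^8, rs, r^3s, r^5s, r^7s, r^9s}, so |H| = 10.

10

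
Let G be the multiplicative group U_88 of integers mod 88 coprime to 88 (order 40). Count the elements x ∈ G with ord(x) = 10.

28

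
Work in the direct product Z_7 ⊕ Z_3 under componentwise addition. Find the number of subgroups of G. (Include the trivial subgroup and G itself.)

4

|G| = 21, so by Lagrange every subgroup order divides 21. Divisors: 1, 3, 7, 21.
Subgroups by order — order 1: 1; order 3: 1; order 7: 1; order 21: 1.
Total: 1 + 1 + 1 + 1 = 4.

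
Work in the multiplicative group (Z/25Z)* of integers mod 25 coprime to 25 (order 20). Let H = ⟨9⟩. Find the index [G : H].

2

|⟨9⟩| = 10 and |G| = 20.
By Lagrange, [G : H] = |G|/|H| = 20/10 = 2.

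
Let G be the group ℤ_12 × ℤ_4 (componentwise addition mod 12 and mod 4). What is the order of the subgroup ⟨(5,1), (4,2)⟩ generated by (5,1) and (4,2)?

24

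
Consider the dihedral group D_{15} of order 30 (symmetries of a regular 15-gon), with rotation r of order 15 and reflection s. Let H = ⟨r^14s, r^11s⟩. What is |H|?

10

|⟨r^14s⟩| = 2 and |⟨r^11s⟩| = 2, so |H| is a multiple of lcm(2, 2) = 2 and divides |G| = 30.
Closing under the operation: H = {e, r^3, r^6, r^9, r^12, r^2s, r^5s, r^8s, r^11s, r^14s}, so |H| = 10.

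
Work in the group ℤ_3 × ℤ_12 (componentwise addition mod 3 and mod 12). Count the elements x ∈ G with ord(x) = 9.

An element (a,b) has order lcm(ord(a), ord(b)); count pairs with lcm equal to 9.
Enumerating gives 0 such elements.

0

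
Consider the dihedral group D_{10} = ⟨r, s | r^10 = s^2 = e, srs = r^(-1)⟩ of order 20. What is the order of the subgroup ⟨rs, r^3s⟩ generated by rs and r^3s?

10

|⟨rs⟩| = 2 and |⟨r^3s⟩| = 2, so |H| is a multiple of lcm(2, 2) = 2 and divides |G| = 20.
Closing under the operation: H = {e, r^2, r^4, r^6, r^8, rs, r^3s, r^5s, r^7s, r^9s}, so |H| = 10.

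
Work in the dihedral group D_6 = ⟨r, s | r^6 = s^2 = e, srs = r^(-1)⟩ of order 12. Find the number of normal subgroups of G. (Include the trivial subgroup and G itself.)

G has 16 subgroups. Checking conjugation-invariance by order — order 1: 1/1 normal; order 2: 1/7 normal; order 3: 1/1 normal; order 4: 0/3 normal; order 6: 3/3 normal; order 12: 1/1 normal.
Total normal subgroups: 7.

7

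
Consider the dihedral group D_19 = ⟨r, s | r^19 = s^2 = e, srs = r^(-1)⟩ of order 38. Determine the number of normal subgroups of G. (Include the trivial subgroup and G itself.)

3

G has 22 subgroups. Checking conjugation-invariance by order — order 1: 1/1 normal; order 2: 0/19 normal; order 19: 1/1 normal; order 38: 1/1 normal.
Total normal subgroups: 3.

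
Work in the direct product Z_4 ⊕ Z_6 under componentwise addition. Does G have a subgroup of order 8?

Yes

8 | 24. A subgroup of order 8 is {(0,0), (0,3), (1,0), (1,3), (2,0), (2,3), (3,0), (3,3)}.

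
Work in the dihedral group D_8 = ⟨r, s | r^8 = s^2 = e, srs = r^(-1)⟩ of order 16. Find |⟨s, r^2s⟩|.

|⟨s⟩| = 2 and |⟨r^2s⟩| = 2, so |H| is a multiple of lcm(2, 2) = 2 and divides |G| = 16.
Closing under the operation: H = {e, r^2, r^4, r^6, s, r^2s, r^4s, r^6s}, so |H| = 8.

8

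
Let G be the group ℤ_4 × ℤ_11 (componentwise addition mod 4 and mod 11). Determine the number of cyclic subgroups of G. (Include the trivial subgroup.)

6

A cyclic subgroup of order d is generated by each of its φ(d) elements of order d, so the cyclic subgroups of order d number (#elements of order d)/φ(d).
Cyclic subgroups by order — order 1: 1; order 2: 1; order 4: 1; order 11: 1; order 22: 1; order 44: 1.
Total: 6.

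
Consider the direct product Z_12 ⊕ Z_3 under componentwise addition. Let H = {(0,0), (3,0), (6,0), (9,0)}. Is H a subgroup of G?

Yes

|H| = 4 divides |G| = 36, consistent with Lagrange.
H contains the identity, every element's inverse is in H, and H is closed under +: it is a subgroup.
In fact H = ⟨(9,0)⟩.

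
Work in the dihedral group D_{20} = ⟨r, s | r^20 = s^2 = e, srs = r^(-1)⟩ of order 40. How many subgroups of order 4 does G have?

|G| = 40 and 4 | 40, so subgroups of order 4 are possible by Lagrange.
The subgroups of order 4 are: {e, r^10, s, r^10s}; {e, r^10, rs, r^11s}; {e, r^10, r^2s, r^12s}; {e, r^10, r^3s, r^13s}; … (11 in all).
So G has 11 subgroups of order 4.

11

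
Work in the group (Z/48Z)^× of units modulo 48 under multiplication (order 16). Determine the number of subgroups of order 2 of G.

7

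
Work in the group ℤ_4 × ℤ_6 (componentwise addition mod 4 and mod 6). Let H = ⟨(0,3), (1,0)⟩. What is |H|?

8

|⟨(0,3)⟩| = 2 and |⟨(1,0)⟩| = 4, so |H| is a multiple of lcm(2, 4) = 4 and divides |G| = 24.
Closing under the operation: H = {(0,0), (0,3), (1,0), (1,3), (2,0), (2,3), (3,0), (3,3)}, so |H| = 8.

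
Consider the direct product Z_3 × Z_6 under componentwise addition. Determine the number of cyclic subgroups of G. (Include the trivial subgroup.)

10

Each element a generates a cyclic subgroup ⟨a⟩; distinct elements may generate the same one (a cyclic group of order d has φ(d) generators).
Cyclic subgroups by order — order 1: 1; order 2: 1; order 3: 4; order 6: 4.
Total: 10.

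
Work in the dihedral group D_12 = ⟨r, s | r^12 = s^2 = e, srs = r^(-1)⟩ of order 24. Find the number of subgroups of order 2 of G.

13

|G| = 24 and 2 | 24, so subgroups of order 2 are possible by Lagrange.
The subgroups of order 2 are: {e, r^10s}; {e, r^11s}; {e, r^2s}; {e, r^3s}; … (13 in all).
So G has 13 subgroups of order 2.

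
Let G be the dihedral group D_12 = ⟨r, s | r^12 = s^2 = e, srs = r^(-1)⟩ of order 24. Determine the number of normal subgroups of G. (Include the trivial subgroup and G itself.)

9

G has 34 subgroups. Checking conjugation-invariance by order — order 1: 1/1 normal; order 2: 1/13 normal; order 3: 1/1 normal; order 4: 1/7 normal; order 6: 1/5 normal; order 8: 0/3 normal; order 12: 3/3 normal; order 24: 1/1 normal.
Total normal subgroups: 9.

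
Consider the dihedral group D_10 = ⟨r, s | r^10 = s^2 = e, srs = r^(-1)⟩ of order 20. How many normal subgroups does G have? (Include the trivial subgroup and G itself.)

G has 22 subgroups. Checking conjugation-invariance by order — order 1: 1/1 normal; order 2: 1/11 normal; order 4: 0/5 normal; order 5: 1/1 normal; order 10: 3/3 normal; order 20: 1/1 normal.
Total normal subgroups: 7.

7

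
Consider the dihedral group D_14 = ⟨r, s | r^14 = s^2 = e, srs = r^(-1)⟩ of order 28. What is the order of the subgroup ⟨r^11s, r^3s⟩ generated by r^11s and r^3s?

14

|⟨r^11s⟩| = 2 and |⟨r^3s⟩| = 2, so |H| is a multiple of lcm(2, 2) = 2 and divides |G| = 28.
Closing under the operation: H = {e, r^2, r^4, r^6, r^8, r^10, r^12, rs, r^3s, r^5s, r^7s, r^9s, r^11s, r^13s}, so |H| = 14.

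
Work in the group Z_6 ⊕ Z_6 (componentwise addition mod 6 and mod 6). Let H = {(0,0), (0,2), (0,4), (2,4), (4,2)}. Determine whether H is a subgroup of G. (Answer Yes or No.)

|H| = 5 does not divide |G| = 36, so by Lagrange H is not a subgroup.

No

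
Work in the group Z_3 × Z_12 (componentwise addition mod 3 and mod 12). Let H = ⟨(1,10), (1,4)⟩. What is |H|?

|⟨(1,10)⟩| = 6 and |⟨(1,4)⟩| = 3, so |H| is a multiple of lcm(6, 3) = 6 and divides |G| = 36.
Closing under the operation: H = {(0,0), (0,6), (1,4), (1,10), (2,2), (2,8)}, so |H| = 6.

6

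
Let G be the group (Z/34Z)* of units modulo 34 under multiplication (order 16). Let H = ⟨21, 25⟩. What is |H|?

8

|⟨21⟩| = 4 and |⟨25⟩| = 8, so |H| is a multiple of lcm(4, 8) = 8 and divides |G| = 16.
Closing under the operation: H = {1, 9, 13, 15, 19, 21, 25, 33}, so |H| = 8.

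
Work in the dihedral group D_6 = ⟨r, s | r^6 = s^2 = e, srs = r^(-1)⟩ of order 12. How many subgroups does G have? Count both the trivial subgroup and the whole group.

16

|G| = 12, so by Lagrange every subgroup order divides 12. Divisors: 1, 2, 3, 4, 6, 12.
Subgroups by order — order 1: 1; order 2: 7; order 3: 1; order 4: 3; order 6: 3; order 12: 1.
Total: 1 + 7 + 1 + 3 + 3 + 1 = 16.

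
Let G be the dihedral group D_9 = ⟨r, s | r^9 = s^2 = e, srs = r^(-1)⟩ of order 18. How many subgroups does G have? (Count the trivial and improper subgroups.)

|G| = 18, so by Lagrange every subgroup order divides 18. Divisors: 1, 2, 3, 6, 9, 18.
Subgroups by order — order 1: 1; order 2: 9; order 3: 1; order 6: 3; order 9: 1; order 18: 1.
Total: 1 + 9 + 1 + 3 + 1 + 1 = 16.

16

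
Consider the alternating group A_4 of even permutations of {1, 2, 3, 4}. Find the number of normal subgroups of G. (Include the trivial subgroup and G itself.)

3

G has 10 subgroups. Checking conjugation-invariance by order — order 1: 1/1 normal; order 2: 0/3 normal; order 3: 0/4 normal; order 4: 1/1 normal; order 12: 1/1 normal.
Total normal subgroups: 3.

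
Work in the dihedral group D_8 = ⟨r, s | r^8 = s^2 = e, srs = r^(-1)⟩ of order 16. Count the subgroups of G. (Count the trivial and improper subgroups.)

|G| = 16, so by Lagrange every subgroup order divides 16. Divisors: 1, 2, 4, 8, 16.
Subgroups by order — order 1: 1; order 2: 9; order 4: 5; order 8: 3; order 16: 1.
Total: 1 + 9 + 5 + 3 + 1 = 19.

19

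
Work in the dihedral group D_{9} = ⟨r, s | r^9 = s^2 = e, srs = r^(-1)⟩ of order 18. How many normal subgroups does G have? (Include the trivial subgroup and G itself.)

4

G has 16 subgroups. Checking conjugation-invariance by order — order 1: 1/1 normal; order 2: 0/9 normal; order 3: 1/1 normal; order 6: 0/3 normal; order 9: 1/1 normal; order 18: 1/1 normal.
Total normal subgroups: 4.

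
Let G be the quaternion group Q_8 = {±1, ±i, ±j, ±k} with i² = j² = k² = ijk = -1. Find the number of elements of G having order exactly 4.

6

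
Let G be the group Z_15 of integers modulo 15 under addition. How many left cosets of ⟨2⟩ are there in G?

1

|⟨2⟩| = 15 and |G| = 15.
By Lagrange, [G : H] = |G|/|H| = 15/15 = 1.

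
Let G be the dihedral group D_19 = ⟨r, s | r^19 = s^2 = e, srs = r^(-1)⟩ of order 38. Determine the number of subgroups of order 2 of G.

19

|G| = 38 and 2 | 38, so subgroups of order 2 are possible by Lagrange.
The subgroups of order 2 are: {e, r^10s}; {e, r^11s}; {e, r^12s}; {e, r^13s}; … (19 in all).
So G has 19 subgroups of order 2.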